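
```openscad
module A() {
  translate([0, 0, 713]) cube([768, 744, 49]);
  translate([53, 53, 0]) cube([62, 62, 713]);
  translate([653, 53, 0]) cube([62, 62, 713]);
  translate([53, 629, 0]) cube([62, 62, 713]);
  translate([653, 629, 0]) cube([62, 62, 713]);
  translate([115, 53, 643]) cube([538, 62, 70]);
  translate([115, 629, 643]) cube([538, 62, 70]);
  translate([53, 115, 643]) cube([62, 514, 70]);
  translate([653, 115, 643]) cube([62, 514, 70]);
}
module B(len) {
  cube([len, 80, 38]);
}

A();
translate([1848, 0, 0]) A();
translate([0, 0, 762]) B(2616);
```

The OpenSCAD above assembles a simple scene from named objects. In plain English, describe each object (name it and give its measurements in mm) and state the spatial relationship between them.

A is a table with a 768×744 mm rectangular top, 49 mm thick, top surface at z = 762 mm, supported by four 62×62 mm square legs, each inset 53 mm from the nearest pair of top edges, running from the floor. Four apron rails, 62 mm thick and 70 mm tall, run between adjacent legs with their top edges flush with the underside of the top and their outer faces flush with the legs' outer faces.

B is a rectangular beam 2616 mm long (x), 80 mm deep (y), 38 mm thick (z).

The beam spans the tops of two tables placed 1080 mm apart, resting at z = 762 mm.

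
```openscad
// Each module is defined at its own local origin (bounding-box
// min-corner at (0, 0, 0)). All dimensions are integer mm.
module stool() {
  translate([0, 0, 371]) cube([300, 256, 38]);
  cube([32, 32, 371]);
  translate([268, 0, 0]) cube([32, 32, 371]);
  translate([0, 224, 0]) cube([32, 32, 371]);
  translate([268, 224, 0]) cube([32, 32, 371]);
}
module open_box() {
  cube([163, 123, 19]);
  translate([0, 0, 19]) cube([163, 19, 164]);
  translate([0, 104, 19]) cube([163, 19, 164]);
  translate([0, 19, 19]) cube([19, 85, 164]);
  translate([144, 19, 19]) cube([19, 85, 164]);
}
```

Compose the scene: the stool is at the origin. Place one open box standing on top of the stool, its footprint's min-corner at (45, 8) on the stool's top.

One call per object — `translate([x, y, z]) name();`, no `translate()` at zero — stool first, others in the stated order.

stool();
translate([45, 8, 409]) open_box();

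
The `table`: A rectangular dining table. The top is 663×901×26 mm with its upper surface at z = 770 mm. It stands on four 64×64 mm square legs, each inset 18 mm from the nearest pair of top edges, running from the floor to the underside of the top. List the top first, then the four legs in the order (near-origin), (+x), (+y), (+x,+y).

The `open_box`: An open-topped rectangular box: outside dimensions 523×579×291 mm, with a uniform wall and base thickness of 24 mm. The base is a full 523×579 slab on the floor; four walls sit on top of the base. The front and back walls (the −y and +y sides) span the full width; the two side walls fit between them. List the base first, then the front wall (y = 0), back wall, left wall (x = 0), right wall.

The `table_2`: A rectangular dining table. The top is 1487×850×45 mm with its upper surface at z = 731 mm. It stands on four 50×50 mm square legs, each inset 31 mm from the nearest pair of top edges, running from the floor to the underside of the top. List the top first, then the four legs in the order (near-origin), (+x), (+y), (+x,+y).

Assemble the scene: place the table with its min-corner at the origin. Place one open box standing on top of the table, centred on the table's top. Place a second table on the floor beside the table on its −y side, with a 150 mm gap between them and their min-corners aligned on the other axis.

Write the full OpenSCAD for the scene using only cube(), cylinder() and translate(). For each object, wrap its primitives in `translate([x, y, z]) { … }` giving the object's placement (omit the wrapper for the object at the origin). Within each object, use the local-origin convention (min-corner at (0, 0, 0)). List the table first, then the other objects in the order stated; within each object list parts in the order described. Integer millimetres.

translate([0, 0, 744]) cube([663, 901, 26]);
translate([18, 18, 0]) cube([64, 64, 744]);
translate([581, 18, 0]) cube([64, 64, 744]);
translate([18, 819, 0]) cube([64, 64, 744]);
translate([581, 819, 0]) cube([64, 64, 744]);
translate([70, 161, 770]) {
  cube([523, 579, 24]);
  translate([0, 0, 24]) cube([523, 24, 267]);
  translate([0, 555, 24]) cube([523, 24, 267]);
  translate([0, 24, 24]) cube([24, 531, 267]);
  translate([499, 24, 24]) cube([24, 531, 267]);
}
translate([0, -1000, 0]) {
  translate([0, 0, 686]) cube([1487, 850, 45]);
  translate([31, 31, 0]) cube([50, 50, 686]);
  translate([1406, 31, 0]) cube([50, 50, 686]);
  translate([31, 769, 0]) cube([50, 50, 686]);
  translate([1406, 769, 0]) cube([50, 50, 686]);
}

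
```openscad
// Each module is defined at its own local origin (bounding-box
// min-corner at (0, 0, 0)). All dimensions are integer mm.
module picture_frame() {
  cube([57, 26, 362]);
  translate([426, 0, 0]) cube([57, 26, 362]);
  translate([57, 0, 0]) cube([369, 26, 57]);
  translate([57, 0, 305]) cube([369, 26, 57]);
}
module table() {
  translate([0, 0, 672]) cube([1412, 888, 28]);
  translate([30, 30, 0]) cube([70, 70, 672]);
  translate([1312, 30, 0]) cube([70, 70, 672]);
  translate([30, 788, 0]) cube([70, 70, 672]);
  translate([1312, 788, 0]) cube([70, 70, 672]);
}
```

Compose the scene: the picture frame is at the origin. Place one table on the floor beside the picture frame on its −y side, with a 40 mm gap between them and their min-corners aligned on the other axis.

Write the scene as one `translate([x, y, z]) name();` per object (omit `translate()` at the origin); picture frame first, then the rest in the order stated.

picture_frame();
translate([0, -928, 0]) table();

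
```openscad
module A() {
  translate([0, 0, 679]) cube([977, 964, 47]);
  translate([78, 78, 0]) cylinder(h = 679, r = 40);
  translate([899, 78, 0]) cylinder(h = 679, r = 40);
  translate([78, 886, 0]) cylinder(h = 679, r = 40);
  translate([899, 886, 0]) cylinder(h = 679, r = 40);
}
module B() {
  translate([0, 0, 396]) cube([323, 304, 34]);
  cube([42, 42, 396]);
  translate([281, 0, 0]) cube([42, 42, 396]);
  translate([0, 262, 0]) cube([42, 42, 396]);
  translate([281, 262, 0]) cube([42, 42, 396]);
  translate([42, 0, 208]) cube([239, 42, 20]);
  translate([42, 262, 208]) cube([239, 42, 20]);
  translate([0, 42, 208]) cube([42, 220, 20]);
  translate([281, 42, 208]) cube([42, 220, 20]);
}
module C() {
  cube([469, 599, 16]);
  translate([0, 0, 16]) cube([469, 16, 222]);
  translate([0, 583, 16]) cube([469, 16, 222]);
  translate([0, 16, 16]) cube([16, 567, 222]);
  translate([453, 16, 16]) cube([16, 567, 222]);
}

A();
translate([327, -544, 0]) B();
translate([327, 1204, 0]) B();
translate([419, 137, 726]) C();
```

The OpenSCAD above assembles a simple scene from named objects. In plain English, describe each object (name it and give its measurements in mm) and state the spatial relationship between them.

A is a table: top 977 mm (x) × 964 mm (y), 47 mm thick, upper face at z = 726 mm, on four round legs of 80 mm diameter, each leg's bounding box inset 38 mm from the nearest pair of top edges, running from z = 0 to the bottom of the top.

B is a simple wooden stool: a rectangular seat 323 mm (x) by 304 mm (y), 34 mm thick, top face at z = 430 mm, on four square legs, each 42×42 mm in cross-section. The legs rest on z = 0, each flush with a corner of the seat. Four stretchers, 42 mm wide and 20 mm tall, connect adjacent legs with their undersides at z = 208 mm, each running between the inner faces of the legs it joins and aligned with the legs' outer faces on the other axis.

C is an open-topped rectangular box: outside dimensions 469×599×238 mm, with a uniform wall and base thickness of 16 mm. The base is a full 469×599 slab on the floor; four walls sit on top of the base. The front and back walls (the −y and +y sides) span the full width; the two side walls fit between them.

Two stools sit around the table at the −y, +y sides. The open box is on top of the table.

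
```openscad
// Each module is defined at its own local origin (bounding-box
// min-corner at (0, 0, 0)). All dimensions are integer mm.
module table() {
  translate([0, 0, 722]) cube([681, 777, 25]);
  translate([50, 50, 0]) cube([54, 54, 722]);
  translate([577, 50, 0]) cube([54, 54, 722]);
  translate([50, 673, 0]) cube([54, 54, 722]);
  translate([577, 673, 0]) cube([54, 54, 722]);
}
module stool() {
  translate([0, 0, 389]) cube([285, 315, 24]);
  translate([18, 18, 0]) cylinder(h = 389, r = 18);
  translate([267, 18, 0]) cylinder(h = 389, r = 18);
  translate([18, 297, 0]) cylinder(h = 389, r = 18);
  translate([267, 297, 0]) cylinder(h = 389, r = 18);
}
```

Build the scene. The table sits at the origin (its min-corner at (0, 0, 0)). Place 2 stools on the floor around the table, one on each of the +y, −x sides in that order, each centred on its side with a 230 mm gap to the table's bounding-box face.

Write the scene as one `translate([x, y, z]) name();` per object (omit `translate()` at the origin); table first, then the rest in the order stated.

table();
translate([198, 1007, 0]) stool();
translate([-515, 231, 0]) stool();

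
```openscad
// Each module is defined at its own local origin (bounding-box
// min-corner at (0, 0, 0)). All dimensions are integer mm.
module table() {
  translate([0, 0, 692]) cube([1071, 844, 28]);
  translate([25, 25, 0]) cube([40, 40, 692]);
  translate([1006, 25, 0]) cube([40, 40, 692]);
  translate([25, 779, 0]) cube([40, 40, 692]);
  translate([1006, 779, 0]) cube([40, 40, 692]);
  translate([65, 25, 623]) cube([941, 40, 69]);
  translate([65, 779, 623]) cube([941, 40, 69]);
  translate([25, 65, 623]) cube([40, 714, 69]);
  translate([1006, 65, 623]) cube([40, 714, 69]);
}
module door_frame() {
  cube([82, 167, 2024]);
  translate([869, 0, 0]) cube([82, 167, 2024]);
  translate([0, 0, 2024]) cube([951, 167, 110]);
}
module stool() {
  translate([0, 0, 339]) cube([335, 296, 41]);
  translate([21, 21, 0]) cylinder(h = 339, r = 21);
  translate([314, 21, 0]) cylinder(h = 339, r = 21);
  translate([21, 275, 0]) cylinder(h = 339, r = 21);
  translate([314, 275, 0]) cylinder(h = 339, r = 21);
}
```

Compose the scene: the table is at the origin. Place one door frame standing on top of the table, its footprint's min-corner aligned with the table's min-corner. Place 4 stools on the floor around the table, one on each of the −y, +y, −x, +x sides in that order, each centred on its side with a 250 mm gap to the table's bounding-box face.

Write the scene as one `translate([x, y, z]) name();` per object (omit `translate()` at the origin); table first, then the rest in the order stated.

table();
translate([0, 0, 720]) door_frame();
translate([368, -546, 0]) stool();
translate([368, 1094, 0]) stool();
translate([-585, 274, 0]) stool();
translate([1321, 274, 0]) stool();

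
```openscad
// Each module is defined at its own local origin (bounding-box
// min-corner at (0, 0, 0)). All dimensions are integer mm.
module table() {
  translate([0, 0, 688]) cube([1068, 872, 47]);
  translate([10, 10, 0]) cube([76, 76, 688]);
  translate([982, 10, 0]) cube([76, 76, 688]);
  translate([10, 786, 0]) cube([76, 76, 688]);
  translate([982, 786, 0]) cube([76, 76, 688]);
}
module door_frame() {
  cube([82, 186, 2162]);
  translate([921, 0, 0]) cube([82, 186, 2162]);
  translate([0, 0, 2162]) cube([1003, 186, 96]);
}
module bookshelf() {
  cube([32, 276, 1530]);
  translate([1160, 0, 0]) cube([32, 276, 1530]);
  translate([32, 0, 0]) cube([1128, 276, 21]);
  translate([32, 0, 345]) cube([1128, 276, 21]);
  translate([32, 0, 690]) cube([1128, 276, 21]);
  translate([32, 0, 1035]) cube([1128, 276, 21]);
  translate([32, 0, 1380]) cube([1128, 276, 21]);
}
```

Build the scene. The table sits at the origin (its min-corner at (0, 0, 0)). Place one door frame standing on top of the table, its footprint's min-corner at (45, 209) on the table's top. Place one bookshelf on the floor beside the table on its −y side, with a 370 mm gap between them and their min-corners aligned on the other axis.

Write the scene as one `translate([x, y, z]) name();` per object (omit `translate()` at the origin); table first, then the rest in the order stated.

table();
translate([45, 209, 735]) door_frame();
translate([0, -646, 0]) bookshelf();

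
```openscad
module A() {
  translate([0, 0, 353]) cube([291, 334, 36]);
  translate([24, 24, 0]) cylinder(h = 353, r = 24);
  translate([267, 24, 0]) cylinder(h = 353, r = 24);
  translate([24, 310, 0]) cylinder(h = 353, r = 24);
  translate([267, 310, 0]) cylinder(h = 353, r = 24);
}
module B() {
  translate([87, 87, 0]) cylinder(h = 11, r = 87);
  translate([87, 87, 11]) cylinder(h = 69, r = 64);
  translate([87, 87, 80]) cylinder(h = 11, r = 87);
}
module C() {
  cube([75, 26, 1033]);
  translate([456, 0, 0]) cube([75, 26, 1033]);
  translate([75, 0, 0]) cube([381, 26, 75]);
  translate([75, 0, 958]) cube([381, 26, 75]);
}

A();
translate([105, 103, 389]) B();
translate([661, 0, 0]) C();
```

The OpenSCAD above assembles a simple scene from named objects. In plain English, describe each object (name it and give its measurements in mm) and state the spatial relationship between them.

A is a four-legged stool. The seat is a 291×334×36 mm slab whose top surface is at z = 389 mm; four round legs, each 48 mm in diameter, run from the floor (z = 0) to the underside of the seat, each leg's axis is inset half a diameter from the nearest pair of seat edges (so the leg's bounding box is flush with the corner).

B is a spool: two coaxial disc flanges of radius 87 mm and thickness 11 mm, joined by a core cylinder of radius 64 mm and height 69 mm. The lower flange rests on z = 0 and the three cylinders share a vertical axis.

C is a rectangular picture frame lying in the x–z plane (depth along y). The opening is 381 mm wide (x) by 883 mm tall (z), surrounded by a border 75 mm wide on all four sides. The frame is 26 mm deep and is made of two full-height vertical stiles with two horizontal rails fitted between them.

The spool is on top of the stool. The picture frame is on the floor beside the stool on its +x side.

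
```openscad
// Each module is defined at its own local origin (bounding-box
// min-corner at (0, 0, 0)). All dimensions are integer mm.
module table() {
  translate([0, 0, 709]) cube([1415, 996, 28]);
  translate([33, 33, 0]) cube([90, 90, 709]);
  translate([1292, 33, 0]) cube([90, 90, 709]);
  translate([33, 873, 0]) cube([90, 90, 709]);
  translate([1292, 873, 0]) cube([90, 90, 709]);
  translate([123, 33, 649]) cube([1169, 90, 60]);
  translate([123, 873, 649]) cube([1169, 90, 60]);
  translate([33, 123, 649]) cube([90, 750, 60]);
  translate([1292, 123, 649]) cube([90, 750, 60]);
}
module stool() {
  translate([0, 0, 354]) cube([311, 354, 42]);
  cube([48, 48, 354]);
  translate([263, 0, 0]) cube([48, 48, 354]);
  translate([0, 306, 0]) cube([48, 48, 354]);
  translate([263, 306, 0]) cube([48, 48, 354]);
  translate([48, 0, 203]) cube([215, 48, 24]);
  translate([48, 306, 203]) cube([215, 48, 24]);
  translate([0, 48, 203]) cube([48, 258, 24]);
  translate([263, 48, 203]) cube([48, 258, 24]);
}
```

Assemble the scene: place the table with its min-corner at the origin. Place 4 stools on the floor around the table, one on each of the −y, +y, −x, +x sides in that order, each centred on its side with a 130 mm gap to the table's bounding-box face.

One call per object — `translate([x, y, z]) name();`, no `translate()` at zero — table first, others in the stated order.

table();
translate([552, -484, 0]) stool();
translate([552, 1126, 0]) stool();
translate([-441, 321, 0]) stool();
translate([1545, 321, 0]) stool();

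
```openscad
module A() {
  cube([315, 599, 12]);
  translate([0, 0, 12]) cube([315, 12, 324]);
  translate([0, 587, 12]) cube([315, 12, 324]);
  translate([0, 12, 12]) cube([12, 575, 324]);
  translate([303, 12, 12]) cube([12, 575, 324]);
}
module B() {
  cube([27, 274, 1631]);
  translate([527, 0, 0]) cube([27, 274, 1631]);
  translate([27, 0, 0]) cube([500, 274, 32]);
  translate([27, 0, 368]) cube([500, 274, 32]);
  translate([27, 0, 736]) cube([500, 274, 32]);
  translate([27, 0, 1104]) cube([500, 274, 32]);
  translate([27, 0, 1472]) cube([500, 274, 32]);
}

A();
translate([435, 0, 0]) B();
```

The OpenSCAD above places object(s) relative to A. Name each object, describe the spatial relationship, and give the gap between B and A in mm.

A is an open box. B is a bookshelf. The bookshelf is on the floor beside the open box on its +x side. The gap between the bookshelf and the open box is 120 mm.

The bookshelf's nearest face is 120 mm from the open box's +x face.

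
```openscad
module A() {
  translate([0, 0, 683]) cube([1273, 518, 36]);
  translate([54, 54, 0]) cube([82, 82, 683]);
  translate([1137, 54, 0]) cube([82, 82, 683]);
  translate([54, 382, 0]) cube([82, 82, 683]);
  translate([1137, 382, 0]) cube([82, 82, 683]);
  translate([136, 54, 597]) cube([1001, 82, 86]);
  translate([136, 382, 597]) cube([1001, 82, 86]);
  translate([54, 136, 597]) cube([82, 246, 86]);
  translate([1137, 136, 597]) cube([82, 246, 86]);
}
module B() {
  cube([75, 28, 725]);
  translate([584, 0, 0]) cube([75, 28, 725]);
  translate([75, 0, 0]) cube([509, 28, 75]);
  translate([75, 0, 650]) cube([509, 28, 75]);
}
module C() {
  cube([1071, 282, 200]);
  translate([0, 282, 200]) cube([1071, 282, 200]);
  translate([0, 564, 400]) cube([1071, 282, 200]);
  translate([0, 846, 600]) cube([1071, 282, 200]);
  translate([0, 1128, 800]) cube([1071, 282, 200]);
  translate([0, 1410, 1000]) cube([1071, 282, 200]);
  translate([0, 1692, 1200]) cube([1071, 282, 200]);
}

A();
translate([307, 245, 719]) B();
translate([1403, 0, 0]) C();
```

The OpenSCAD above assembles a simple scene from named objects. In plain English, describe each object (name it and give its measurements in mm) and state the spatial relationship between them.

A is a table: top 1273 mm (x) × 518 mm (y), 36 mm thick, upper face at z = 719 mm, on four 82×82 mm square legs, each inset 54 mm from the nearest pair of top edges, running from z = 0 to the bottom of the top. Four apron rails, 82 mm thick and 86 mm tall, run between adjacent legs with their top edges flush with the underside of the top and their outer faces flush with the legs' outer faces.

B is a picture frame with a 509×575 mm rectangular opening (x by z) and a uniform 75 mm border on every side. Frame depth is 28 mm along y. It is built from two vertical stiles running the full outside height and two horizontal rails spanning the gap between the stiles.

C is a run of 7 identical solid stair steps. Each tread is 1071×282 mm and each step block is 200 mm high. Step 1 rests on the floor; step k is offset from step 1 by (k−1)×282 mm in y and (k−1)×200 mm in z.

The picture frame is on top of the table, centred. The staircase is on the floor beside the table on its +x side.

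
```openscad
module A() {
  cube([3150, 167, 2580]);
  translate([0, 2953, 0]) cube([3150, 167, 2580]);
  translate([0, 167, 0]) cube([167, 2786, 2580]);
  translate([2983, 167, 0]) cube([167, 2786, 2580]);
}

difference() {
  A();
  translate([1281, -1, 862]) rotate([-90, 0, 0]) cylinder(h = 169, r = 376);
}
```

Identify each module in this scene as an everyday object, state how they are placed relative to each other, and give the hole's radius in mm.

The subtracted cylinder has r = 376 mm.

A is a house frame. The house frame has a circular hole through its front wall. The hole's radius is 376 mm.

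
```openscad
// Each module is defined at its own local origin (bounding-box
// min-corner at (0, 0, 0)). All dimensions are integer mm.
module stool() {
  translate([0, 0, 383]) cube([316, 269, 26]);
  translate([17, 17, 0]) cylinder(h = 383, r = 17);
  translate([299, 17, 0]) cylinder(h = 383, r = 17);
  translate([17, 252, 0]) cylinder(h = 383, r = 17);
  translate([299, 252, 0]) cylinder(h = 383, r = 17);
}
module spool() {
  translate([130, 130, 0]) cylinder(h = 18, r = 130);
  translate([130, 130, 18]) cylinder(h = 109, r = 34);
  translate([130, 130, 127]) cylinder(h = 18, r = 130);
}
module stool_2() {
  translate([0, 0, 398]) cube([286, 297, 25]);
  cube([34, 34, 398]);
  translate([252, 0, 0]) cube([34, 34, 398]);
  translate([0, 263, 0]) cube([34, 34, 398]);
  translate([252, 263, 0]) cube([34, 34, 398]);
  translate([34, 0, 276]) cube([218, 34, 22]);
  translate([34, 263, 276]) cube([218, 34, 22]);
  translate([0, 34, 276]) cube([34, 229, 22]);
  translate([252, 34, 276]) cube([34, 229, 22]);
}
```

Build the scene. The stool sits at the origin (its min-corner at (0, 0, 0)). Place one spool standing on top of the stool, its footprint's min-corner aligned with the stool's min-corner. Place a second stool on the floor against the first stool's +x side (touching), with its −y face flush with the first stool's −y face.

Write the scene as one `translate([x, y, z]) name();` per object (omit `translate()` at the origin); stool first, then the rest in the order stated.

stool();
translate([0, 0, 409]) spool();
translate([316, 0, 0]) stool_2();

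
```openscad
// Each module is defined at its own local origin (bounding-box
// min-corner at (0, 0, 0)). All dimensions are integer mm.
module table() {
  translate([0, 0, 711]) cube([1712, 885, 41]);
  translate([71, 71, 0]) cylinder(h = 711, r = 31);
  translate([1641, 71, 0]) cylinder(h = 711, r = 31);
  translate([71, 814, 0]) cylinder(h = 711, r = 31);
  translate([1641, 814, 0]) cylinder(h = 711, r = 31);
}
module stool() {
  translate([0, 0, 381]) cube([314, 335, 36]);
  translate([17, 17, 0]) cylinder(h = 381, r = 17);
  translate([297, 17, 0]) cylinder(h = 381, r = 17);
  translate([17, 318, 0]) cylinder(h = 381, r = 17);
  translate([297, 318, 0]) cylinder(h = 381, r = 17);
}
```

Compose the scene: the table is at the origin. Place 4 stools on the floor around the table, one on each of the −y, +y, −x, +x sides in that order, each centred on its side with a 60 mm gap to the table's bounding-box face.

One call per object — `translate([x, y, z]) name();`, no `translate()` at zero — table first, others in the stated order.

table();
translate([699, -395, 0]) stool();
translate([699, 945, 0]) stool();
translate([-374, 275, 0]) stool();
translate([1772, 275, 0]) stool();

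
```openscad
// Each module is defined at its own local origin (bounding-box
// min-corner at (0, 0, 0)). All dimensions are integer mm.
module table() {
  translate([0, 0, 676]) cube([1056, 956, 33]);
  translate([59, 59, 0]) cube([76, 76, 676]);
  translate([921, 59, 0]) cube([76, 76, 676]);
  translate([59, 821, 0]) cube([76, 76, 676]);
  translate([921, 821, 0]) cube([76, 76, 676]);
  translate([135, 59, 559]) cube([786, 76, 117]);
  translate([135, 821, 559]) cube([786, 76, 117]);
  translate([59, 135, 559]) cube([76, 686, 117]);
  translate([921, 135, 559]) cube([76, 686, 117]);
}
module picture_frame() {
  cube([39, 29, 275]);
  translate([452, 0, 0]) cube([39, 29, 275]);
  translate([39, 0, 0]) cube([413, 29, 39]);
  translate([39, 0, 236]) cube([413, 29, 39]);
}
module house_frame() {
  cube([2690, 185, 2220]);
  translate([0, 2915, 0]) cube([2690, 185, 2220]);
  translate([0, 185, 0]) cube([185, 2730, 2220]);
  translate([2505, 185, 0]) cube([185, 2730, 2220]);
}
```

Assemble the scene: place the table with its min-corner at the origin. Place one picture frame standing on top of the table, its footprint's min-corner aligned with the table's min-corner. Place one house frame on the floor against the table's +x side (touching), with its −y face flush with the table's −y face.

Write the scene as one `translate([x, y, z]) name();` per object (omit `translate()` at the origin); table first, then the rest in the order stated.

table();
translate([0, 0, 709]) picture_frame();
translate([1056, 0, 0]) house_frame();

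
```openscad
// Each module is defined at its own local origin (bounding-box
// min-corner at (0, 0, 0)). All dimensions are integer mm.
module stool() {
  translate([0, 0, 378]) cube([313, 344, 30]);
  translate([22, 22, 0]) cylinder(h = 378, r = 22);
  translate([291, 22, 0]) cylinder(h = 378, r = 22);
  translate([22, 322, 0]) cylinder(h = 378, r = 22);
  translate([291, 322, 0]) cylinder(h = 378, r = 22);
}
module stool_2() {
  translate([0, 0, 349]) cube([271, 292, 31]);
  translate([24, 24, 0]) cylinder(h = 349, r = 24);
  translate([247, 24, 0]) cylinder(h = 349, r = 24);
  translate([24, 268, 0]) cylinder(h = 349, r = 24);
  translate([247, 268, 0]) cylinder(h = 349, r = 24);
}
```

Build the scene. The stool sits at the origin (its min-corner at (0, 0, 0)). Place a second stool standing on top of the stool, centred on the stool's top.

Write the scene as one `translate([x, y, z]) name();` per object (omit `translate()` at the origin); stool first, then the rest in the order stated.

stool();
translate([21, 26, 408]) stool_2();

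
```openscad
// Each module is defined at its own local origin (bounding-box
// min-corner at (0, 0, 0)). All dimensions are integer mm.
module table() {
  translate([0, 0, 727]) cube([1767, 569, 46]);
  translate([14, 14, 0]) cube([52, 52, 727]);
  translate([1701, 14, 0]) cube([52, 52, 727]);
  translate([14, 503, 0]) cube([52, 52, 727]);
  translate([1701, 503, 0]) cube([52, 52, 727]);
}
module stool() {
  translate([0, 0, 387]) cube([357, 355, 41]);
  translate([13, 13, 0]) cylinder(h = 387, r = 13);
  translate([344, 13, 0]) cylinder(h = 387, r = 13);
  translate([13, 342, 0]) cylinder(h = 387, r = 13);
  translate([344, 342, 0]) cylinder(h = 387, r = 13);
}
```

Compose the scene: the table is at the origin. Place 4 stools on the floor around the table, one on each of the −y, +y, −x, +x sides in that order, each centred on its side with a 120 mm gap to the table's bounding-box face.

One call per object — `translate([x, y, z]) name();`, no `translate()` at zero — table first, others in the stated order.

table();
translate([705, -475, 0]) stool();
translate([705, 689, 0]) stool();
translate([-477, 107, 0]) stool();
translate([1887, 107, 0]) stool();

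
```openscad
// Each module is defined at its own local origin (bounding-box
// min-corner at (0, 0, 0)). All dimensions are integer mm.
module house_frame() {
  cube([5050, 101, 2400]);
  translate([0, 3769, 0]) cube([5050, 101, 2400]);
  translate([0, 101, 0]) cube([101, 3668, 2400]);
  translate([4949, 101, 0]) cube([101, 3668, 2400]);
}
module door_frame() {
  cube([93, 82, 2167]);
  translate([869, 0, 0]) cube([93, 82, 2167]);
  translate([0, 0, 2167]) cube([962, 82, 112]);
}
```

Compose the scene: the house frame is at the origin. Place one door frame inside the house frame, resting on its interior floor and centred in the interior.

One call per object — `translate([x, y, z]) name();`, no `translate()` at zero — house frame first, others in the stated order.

house_frame();
translate([2044, 1894, 0]) door_frame();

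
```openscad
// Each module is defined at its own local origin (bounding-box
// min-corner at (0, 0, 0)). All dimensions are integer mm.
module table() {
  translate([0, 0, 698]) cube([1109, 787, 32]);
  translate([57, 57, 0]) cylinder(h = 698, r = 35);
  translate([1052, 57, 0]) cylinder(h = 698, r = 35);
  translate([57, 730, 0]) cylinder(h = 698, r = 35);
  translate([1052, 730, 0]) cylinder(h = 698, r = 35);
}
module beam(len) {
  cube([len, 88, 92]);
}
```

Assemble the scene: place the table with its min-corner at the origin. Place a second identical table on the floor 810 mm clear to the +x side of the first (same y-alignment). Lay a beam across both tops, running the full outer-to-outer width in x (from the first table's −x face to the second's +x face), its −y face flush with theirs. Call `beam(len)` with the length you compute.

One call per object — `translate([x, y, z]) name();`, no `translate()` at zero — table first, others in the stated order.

table();
translate([1919, 0, 0]) table();
translate([0, 0, 730]) beam(3028);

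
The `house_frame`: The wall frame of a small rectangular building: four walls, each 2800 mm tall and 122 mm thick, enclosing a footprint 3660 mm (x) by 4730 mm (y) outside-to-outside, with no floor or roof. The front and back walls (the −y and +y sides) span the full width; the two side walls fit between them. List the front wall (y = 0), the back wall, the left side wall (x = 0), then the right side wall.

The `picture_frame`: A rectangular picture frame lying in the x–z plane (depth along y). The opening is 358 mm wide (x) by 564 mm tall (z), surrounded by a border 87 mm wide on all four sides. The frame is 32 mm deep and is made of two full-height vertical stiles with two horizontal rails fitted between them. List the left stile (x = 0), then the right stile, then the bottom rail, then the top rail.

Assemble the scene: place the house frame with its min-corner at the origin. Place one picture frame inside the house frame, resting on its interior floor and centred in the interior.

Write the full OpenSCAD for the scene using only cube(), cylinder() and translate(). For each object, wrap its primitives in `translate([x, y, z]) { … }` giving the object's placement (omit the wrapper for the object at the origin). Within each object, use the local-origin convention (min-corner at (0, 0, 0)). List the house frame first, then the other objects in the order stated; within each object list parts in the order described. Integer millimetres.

cube([3660, 122, 2800]);
translate([0, 4608, 0]) cube([3660, 122, 2800]);
translate([0, 122, 0]) cube([122, 4486, 2800]);
translate([3538, 122, 0]) cube([122, 4486, 2800]);
translate([1564, 2349, 0]) {
  cube([87, 32, 738]);
  translate([445, 0, 0]) cube([87, 32, 738]);
  translate([87, 0, 0]) cube([358, 32, 87]);
  translate([87, 0, 651]) cube([358, 32, 87]);
}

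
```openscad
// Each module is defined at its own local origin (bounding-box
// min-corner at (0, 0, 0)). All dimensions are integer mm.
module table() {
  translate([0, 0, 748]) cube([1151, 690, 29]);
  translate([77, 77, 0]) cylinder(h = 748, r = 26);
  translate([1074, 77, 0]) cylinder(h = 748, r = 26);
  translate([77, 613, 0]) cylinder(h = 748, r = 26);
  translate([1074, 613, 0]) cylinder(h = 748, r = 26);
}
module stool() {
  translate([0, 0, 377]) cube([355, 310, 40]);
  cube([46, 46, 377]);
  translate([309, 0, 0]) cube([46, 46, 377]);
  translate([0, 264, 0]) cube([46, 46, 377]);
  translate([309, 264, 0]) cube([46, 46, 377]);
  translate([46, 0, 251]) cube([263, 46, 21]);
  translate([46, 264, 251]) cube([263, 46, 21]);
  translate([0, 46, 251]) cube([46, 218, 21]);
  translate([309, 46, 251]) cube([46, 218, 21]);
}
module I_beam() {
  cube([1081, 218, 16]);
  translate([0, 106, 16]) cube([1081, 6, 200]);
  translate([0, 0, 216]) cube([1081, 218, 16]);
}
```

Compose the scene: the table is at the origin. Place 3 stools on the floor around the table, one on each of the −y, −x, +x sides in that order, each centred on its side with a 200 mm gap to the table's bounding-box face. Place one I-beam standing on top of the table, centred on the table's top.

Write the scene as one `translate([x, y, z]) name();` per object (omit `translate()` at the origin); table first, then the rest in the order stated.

table();
translate([398, -510, 0]) stool();
translate([-555, 190, 0]) stool();
translate([1351, 190, 0]) stool();
translate([35, 236, 777]) I_beam();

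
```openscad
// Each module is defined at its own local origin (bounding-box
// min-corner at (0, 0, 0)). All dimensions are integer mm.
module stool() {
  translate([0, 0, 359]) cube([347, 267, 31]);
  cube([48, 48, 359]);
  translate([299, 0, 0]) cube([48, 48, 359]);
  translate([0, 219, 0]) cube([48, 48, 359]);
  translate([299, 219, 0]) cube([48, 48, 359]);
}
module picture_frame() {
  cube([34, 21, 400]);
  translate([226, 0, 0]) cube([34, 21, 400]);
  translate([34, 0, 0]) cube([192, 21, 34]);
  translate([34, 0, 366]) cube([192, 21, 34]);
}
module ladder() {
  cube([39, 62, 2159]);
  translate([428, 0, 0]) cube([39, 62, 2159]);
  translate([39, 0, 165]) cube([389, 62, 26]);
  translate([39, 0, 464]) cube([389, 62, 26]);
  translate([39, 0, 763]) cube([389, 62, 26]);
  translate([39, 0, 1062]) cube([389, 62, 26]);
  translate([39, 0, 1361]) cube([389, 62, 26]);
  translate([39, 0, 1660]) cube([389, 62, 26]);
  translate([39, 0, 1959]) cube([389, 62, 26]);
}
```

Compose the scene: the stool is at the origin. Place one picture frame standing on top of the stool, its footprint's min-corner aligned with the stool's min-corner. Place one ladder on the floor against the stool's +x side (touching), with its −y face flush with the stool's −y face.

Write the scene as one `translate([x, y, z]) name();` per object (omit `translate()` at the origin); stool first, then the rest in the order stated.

stool();
translate([0, 0, 390]) picture_frame();
translate([347, 0, 0]) ladder();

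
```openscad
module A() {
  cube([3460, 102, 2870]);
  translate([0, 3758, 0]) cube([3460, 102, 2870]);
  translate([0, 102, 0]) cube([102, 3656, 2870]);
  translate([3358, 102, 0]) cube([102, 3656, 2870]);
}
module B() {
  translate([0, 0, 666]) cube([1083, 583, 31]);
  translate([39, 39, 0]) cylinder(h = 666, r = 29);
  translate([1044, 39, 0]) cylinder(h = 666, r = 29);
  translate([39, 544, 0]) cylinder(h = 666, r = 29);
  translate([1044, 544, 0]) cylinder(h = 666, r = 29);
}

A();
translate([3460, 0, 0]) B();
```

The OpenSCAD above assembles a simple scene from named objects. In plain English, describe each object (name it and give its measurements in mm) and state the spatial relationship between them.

A is a box-shaped house frame (walls only): outside footprint 3460×3860 mm, wall height 2870 mm, wall thickness 102 mm. The two y-facing walls run the full x-width; the two x-facing walls fit between the inner faces of the y-facing walls.

B is a table with a 1083×583 mm rectangular top, 31 mm thick, top surface at z = 697 mm, supported by four round legs of 58 mm diameter, each leg's bounding box inset 10 mm from the nearest pair of top edges, running from the floor.

The table is against the house frame's +x side, with their −y faces flush.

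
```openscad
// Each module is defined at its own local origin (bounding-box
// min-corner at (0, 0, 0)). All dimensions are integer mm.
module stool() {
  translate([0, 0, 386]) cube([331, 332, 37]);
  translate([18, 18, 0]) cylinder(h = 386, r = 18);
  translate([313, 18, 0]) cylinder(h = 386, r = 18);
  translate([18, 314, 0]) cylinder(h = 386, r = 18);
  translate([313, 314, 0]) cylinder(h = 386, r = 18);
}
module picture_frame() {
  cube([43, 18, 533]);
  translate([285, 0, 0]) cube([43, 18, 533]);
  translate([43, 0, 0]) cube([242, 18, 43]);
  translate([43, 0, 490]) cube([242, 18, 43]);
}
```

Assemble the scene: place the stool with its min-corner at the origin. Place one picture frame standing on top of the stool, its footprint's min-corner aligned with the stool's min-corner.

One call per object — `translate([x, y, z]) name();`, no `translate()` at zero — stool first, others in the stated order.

stool();
translate([0, 0, 423]) picture_frame();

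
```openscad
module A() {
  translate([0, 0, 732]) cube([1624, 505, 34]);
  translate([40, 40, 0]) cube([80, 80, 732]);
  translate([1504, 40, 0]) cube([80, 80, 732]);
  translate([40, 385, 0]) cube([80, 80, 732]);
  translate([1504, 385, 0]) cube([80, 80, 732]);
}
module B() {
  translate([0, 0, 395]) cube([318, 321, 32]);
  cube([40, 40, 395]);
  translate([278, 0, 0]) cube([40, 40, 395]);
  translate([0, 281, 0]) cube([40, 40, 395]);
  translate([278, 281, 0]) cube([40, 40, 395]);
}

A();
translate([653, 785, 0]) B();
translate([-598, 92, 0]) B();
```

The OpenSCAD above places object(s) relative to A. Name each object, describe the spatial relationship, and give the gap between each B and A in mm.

A is a table. B is a stool. Two stools sit around the table at the +y, −x sides. The gap between each stool and the table is 280 mm.

Each stool's nearest face is 280 mm from the table's bounding box.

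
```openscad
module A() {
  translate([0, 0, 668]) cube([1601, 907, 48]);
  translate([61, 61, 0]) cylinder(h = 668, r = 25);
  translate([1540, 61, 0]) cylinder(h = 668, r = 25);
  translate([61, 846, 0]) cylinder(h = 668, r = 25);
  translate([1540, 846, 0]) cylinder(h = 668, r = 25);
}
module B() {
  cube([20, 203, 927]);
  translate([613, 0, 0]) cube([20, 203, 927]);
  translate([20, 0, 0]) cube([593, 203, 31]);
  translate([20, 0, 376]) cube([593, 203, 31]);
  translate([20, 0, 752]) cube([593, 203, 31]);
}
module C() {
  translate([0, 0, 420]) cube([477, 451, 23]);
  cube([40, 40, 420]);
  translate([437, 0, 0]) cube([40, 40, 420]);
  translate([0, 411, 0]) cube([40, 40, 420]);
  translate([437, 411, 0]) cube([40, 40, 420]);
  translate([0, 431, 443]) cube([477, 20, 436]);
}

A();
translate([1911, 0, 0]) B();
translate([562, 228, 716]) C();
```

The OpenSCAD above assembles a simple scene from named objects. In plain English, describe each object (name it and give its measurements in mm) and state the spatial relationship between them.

A is a rectangular dining table. The top is 1601×907×48 mm with its upper surface at z = 716 mm. It stands on four round legs of 50 mm diameter, each leg's bounding box inset 36 mm from the nearest pair of top edges, running from the floor to the underside of the top.

B is a bookshelf 633 mm wide overall, 203 mm deep and 927 mm tall. The two sides are 20 mm thick vertical panels. 3 horizontal shelves of 31 mm thickness span between the inner faces of the sides; the lowest shelf sits on the floor and shelves are stacked with a clear vertical gap of 345 mm between each pair.

C is a chair. The seat is a 477×451×23 mm slab with its top at z = 443 mm, on four 40×40 mm corner legs (flush with the seat edges, standing on z = 0). A flat backrest 20 mm thick, 436 mm tall, spans the full seat width and rises from the seat top along its +y edge, rear face flush with the rear of the seat.

The bookshelf is on the floor beside the table on its +x side. The chair is on top of the table, centred.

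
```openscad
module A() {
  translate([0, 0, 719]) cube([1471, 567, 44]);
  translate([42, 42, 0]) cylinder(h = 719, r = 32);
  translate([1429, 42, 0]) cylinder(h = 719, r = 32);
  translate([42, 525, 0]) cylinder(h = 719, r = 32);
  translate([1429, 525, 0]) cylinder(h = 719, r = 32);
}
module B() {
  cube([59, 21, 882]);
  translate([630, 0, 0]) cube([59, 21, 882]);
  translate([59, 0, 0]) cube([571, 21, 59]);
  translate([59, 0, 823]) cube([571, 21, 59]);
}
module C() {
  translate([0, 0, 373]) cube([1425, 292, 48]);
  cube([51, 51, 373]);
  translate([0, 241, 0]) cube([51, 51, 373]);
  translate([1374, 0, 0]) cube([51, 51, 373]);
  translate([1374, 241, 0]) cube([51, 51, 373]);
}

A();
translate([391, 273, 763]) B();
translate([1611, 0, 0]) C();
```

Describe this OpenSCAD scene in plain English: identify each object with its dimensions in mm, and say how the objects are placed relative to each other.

A is a table: top 1471 mm (x) × 567 mm (y), 44 mm thick, upper face at z = 763 mm, on four round legs of 64 mm diameter, each leg's bounding box inset 10 mm from the nearest pair of top edges, running from z = 0 to the bottom of the top.

B is a picture frame with a 571×764 mm rectangular opening (x by z) and a uniform 59 mm border on every side. Frame depth is 21 mm along y. It is built from two vertical stiles running the full outside height and two horizontal rails spanning the gap between the stiles.

C is a bench: a 1425×292 mm seat slab, 48 mm thick, top at z = 421 mm, on four 51×51 mm square legs flush with the seat corners and standing on z = 0.

The picture frame is on top of the table, centred. The bench is on the floor beside the table on its +x side.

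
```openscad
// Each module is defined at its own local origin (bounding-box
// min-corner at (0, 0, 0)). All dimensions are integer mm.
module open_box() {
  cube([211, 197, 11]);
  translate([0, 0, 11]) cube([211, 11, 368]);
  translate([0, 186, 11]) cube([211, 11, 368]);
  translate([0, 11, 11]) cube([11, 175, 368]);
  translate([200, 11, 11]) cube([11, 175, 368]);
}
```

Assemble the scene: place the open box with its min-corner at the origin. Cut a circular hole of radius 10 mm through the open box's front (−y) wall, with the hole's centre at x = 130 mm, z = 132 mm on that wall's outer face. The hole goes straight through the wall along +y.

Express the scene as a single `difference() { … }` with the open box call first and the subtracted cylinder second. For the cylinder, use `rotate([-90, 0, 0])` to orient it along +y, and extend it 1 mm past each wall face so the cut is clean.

difference() {
  open_box();
  translate([130, -1, 132]) rotate([-90, 0, 0]) cylinder(h = 13, r = 10);
}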